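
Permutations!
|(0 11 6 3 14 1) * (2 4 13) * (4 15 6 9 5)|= |(0 11 9 5 4 13 2 15 6 3 14 1)|= 12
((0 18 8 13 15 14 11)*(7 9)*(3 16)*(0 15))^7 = (0 13 8 18)(3 16)(7 9)(11 15 14) = [13, 1, 2, 16, 4, 5, 6, 9, 18, 7, 10, 15, 12, 8, 11, 14, 3, 17, 0]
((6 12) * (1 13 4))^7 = (1 13 4)(6 12) = [0, 13, 2, 3, 1, 5, 12, 7, 8, 9, 10, 11, 6, 4]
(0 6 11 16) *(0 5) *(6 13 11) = [13, 1, 2, 3, 4, 0, 6, 7, 8, 9, 10, 16, 12, 11, 14, 15, 5] = (0 13 11 16 5)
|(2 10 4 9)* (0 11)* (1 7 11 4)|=8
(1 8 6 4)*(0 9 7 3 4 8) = (0 9 7 3 4 1)(6 8) = [9, 0, 2, 4, 1, 5, 8, 3, 6, 7]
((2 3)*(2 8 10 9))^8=(2 10 3 9 8)=[0, 1, 10, 9, 4, 5, 6, 7, 2, 8, 3]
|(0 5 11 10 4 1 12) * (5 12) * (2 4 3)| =|(0 12)(1 5 11 10 3 2 4)| =14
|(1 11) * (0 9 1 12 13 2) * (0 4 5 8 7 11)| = 24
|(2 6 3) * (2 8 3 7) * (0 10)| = |(0 10)(2 6 7)(3 8)| = 6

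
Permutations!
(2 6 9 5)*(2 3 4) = (2 6 9 5 3 4) = [0, 1, 6, 4, 2, 3, 9, 7, 8, 5]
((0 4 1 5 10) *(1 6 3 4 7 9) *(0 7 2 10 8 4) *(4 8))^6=(0 5 10 6 9)(1 2 4 7 3)=[5, 2, 4, 1, 7, 10, 9, 3, 8, 0, 6]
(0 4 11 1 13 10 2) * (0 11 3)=[4, 13, 11, 0, 3, 5, 6, 7, 8, 9, 2, 1, 12, 10]=(0 4 3)(1 13 10 2 11)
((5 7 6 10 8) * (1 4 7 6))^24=(10)=[0, 1, 2, 3, 4, 5, 6, 7, 8, 9, 10]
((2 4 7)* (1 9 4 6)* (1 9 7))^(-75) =(1 6)(2 4)(7 9) =[0, 6, 4, 3, 2, 5, 1, 9, 8, 7]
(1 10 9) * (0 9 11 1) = (0 9)(1 10 11) = [9, 10, 2, 3, 4, 5, 6, 7, 8, 0, 11, 1]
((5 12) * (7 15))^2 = (15) = [0, 1, 2, 3, 4, 5, 6, 7, 8, 9, 10, 11, 12, 13, 14, 15]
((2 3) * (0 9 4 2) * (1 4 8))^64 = (0 9 8 1 4 2 3) = [9, 4, 3, 0, 2, 5, 6, 7, 1, 8]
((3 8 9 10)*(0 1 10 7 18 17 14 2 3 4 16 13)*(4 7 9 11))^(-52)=(0 18 3 16 10 14 11)(1 17 8 13 7 2 4)=[18, 17, 4, 16, 1, 5, 6, 2, 13, 9, 14, 0, 12, 7, 11, 15, 10, 8, 3]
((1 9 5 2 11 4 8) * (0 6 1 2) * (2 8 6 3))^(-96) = (0 11 1)(2 6 5)(3 4 9) = [11, 0, 6, 4, 9, 2, 5, 7, 8, 3, 10, 1]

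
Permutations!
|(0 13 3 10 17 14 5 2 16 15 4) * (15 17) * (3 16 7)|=|(0 13 16 17 14 5 2 7 3 10 15 4)|=12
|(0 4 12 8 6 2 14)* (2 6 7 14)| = 6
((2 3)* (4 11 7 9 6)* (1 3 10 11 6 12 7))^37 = [0, 2, 11, 10, 6, 5, 4, 9, 8, 12, 1, 3, 7] = (1 2 11 3 10)(4 6)(7 9 12)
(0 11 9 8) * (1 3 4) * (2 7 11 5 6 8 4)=(0 5 6 8)(1 3 2 7 11 9 4)=[5, 3, 7, 2, 1, 6, 8, 11, 0, 4, 10, 9]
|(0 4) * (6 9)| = |(0 4)(6 9)| = 2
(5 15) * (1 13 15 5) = [0, 13, 2, 3, 4, 5, 6, 7, 8, 9, 10, 11, 12, 15, 14, 1] = (1 13 15)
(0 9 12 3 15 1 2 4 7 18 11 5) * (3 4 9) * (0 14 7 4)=(0 3 15 1 2 9 12)(5 14 7 18 11)=[3, 2, 9, 15, 4, 14, 6, 18, 8, 12, 10, 5, 0, 13, 7, 1, 16, 17, 11]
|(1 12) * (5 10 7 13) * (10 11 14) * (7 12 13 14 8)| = 9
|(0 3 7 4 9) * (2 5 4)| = |(0 3 7 2 5 4 9)| = 7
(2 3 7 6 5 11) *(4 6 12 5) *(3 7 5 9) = [0, 1, 7, 5, 6, 11, 4, 12, 8, 3, 10, 2, 9] = (2 7 12 9 3 5 11)(4 6)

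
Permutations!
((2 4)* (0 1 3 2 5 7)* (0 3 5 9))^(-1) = (0 9 4 2 3 7 5 1) = [9, 0, 3, 7, 2, 1, 6, 5, 8, 4]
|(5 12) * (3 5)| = 3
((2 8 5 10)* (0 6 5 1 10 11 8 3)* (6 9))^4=[11, 0, 6, 5, 4, 10, 1, 7, 3, 8, 9, 2]=(0 11 2 6 1)(3 5 10 9 8)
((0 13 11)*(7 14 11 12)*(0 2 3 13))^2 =[0, 1, 13, 12, 4, 5, 6, 11, 8, 9, 10, 3, 14, 7, 2] =(2 13 7 11 3 12 14)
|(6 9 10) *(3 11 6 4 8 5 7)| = 9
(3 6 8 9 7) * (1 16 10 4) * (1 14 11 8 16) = (3 6 16 10 4 14 11 8 9 7) = [0, 1, 2, 6, 14, 5, 16, 3, 9, 7, 4, 8, 12, 13, 11, 15, 10]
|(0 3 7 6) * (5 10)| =|(0 3 7 6)(5 10)| =4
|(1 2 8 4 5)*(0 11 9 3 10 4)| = 10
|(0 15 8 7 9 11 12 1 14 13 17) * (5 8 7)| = 10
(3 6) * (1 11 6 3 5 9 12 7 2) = [0, 11, 1, 3, 4, 9, 5, 2, 8, 12, 10, 6, 7] = (1 11 6 5 9 12 7 2)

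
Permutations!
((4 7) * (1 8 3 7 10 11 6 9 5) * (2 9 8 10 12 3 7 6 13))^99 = (1 10 11 13 2 9 5)(3 7)(4 6)(8 12) = [0, 10, 9, 7, 6, 1, 4, 3, 12, 5, 11, 13, 8, 2]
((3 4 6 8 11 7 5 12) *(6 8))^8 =(3 4 8 11 7 5 12) =[0, 1, 2, 4, 8, 12, 6, 5, 11, 9, 10, 7, 3]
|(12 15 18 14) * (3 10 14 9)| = |(3 10 14 12 15 18 9)| = 7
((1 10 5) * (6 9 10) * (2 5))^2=(1 9 2)(5 6 10)=[0, 9, 1, 3, 4, 6, 10, 7, 8, 2, 5]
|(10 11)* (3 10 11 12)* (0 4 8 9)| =|(0 4 8 9)(3 10 12)| =12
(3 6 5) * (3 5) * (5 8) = (3 6)(5 8) = [0, 1, 2, 6, 4, 8, 3, 7, 5]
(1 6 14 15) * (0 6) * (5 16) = (0 6 14 15 1)(5 16) = [6, 0, 2, 3, 4, 16, 14, 7, 8, 9, 10, 11, 12, 13, 15, 1, 5]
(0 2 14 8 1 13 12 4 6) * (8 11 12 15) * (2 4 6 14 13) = (0 4 14 11 12 6)(1 2 13 15 8) = [4, 2, 13, 3, 14, 5, 0, 7, 1, 9, 10, 12, 6, 15, 11, 8]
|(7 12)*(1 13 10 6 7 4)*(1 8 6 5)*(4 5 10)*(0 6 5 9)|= |(0 6 7 12 9)(1 13 4 8 5)|= 5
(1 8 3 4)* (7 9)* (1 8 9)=(1 9 7)(3 4 8)=[0, 9, 2, 4, 8, 5, 6, 1, 3, 7]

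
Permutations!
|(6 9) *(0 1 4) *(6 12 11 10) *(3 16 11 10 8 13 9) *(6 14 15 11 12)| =33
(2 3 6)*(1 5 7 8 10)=(1 5 7 8 10)(2 3 6)=[0, 5, 3, 6, 4, 7, 2, 8, 10, 9, 1]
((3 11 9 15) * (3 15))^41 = (15)(3 9 11) = [0, 1, 2, 9, 4, 5, 6, 7, 8, 11, 10, 3, 12, 13, 14, 15]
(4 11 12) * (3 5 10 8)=(3 5 10 8)(4 11 12)=[0, 1, 2, 5, 11, 10, 6, 7, 3, 9, 8, 12, 4]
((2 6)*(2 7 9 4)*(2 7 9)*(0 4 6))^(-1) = (0 2 7 4)(6 9) = [2, 1, 7, 3, 0, 5, 9, 4, 8, 6]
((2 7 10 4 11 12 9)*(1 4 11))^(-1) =[0, 4, 9, 3, 1, 5, 6, 2, 8, 12, 7, 10, 11] =(1 4)(2 9 12 11 10 7)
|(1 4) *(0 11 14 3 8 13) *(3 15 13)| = |(0 11 14 15 13)(1 4)(3 8)| = 10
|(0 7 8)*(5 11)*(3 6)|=6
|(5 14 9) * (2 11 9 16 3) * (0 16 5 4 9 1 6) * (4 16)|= 18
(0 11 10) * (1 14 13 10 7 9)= (0 11 7 9 1 14 13 10)= [11, 14, 2, 3, 4, 5, 6, 9, 8, 1, 0, 7, 12, 10, 13]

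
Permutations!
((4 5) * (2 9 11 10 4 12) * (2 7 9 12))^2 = (2 7 11 4)(5 12 9 10) = [0, 1, 7, 3, 2, 12, 6, 11, 8, 10, 5, 4, 9]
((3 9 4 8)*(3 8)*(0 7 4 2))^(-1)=(0 2 9 3 4 7)=[2, 1, 9, 4, 7, 5, 6, 0, 8, 3]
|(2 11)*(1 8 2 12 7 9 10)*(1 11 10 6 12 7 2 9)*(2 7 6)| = 9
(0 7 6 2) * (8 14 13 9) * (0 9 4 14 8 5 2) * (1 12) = (0 7 6)(1 12)(2 9 5)(4 14 13) = [7, 12, 9, 3, 14, 2, 0, 6, 8, 5, 10, 11, 1, 4, 13]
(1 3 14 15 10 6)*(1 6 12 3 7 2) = [0, 7, 1, 14, 4, 5, 6, 2, 8, 9, 12, 11, 3, 13, 15, 10] = (1 7 2)(3 14 15 10 12)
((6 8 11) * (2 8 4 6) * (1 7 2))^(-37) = (1 8 7 11 2)(4 6) = [0, 8, 1, 3, 6, 5, 4, 11, 7, 9, 10, 2]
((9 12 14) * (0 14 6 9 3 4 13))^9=(0 13 4 3 14)=[13, 1, 2, 14, 3, 5, 6, 7, 8, 9, 10, 11, 12, 4, 0]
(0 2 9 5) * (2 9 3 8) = (0 9 5)(2 3 8) = [9, 1, 3, 8, 4, 0, 6, 7, 2, 5]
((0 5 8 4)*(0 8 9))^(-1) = (0 9 5)(4 8) = [9, 1, 2, 3, 8, 0, 6, 7, 4, 5]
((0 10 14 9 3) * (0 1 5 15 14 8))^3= (1 14)(3 15)(5 9)= [0, 14, 2, 15, 4, 9, 6, 7, 8, 5, 10, 11, 12, 13, 1, 3]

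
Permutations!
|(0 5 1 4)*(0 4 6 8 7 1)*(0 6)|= |(0 5 6 8 7 1)|= 6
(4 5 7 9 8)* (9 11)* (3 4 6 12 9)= (3 4 5 7 11)(6 12 9 8)= [0, 1, 2, 4, 5, 7, 12, 11, 6, 8, 10, 3, 9]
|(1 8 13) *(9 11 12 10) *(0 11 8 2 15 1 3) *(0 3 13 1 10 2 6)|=|(0 11 12 2 15 10 9 8 1 6)|=10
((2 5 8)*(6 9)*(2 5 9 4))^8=[0, 1, 2, 3, 4, 5, 6, 7, 8, 9]=(9)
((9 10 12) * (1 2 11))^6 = [0, 1, 2, 3, 4, 5, 6, 7, 8, 9, 10, 11, 12] = (12)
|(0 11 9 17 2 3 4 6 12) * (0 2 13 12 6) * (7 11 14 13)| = |(0 14 13 12 2 3 4)(7 11 9 17)| = 28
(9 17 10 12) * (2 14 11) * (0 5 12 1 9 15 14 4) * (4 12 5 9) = [9, 4, 12, 3, 0, 5, 6, 7, 8, 17, 1, 2, 15, 13, 11, 14, 16, 10] = (0 9 17 10 1 4)(2 12 15 14 11)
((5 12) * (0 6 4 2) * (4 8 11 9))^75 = (0 4 11 6 2 9 8)(5 12) = [4, 1, 9, 3, 11, 12, 2, 7, 0, 8, 10, 6, 5]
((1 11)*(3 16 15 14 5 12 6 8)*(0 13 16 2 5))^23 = [15, 11, 3, 8, 4, 2, 12, 7, 6, 9, 10, 1, 5, 14, 16, 13, 0] = (0 15 13 14 16)(1 11)(2 3 8 6 12 5)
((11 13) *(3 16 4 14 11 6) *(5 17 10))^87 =(17)(3 14 6 4 13 16 11) =[0, 1, 2, 14, 13, 5, 4, 7, 8, 9, 10, 3, 12, 16, 6, 15, 11, 17]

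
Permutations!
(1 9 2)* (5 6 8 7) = (1 9 2)(5 6 8 7) = [0, 9, 1, 3, 4, 6, 8, 5, 7, 2]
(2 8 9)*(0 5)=(0 5)(2 8 9)=[5, 1, 8, 3, 4, 0, 6, 7, 9, 2]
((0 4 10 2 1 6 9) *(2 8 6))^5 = [9, 2, 1, 3, 0, 5, 8, 7, 10, 6, 4] = (0 9 6 8 10 4)(1 2)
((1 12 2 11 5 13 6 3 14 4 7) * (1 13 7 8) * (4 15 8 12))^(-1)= [0, 8, 12, 6, 1, 11, 13, 5, 15, 9, 10, 2, 4, 7, 3, 14]= (1 8 15 14 3 6 13 7 5 11 2 12 4)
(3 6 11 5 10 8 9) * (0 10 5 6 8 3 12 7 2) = (0 10 3 8 9 12 7 2)(6 11) = [10, 1, 0, 8, 4, 5, 11, 2, 9, 12, 3, 6, 7]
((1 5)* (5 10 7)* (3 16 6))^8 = [0, 1, 2, 6, 4, 5, 16, 7, 8, 9, 10, 11, 12, 13, 14, 15, 3] = (3 6 16)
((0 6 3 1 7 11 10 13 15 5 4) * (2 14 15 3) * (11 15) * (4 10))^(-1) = (0 4 11 14 2 6)(1 3 13 10 5 15 7) = [4, 3, 6, 13, 11, 15, 0, 1, 8, 9, 5, 14, 12, 10, 2, 7]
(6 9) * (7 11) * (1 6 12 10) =(1 6 9 12 10)(7 11) =[0, 6, 2, 3, 4, 5, 9, 11, 8, 12, 1, 7, 10]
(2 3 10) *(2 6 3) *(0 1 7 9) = (0 1 7 9)(3 10 6) = [1, 7, 2, 10, 4, 5, 3, 9, 8, 0, 6]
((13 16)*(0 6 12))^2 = [12, 1, 2, 3, 4, 5, 0, 7, 8, 9, 10, 11, 6, 13, 14, 15, 16] = (16)(0 12 6)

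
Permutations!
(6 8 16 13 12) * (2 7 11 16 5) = (2 7 11 16 13 12 6 8 5) = [0, 1, 7, 3, 4, 2, 8, 11, 5, 9, 10, 16, 6, 12, 14, 15, 13]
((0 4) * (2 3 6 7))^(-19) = [4, 1, 3, 6, 0, 5, 7, 2] = (0 4)(2 3 6 7)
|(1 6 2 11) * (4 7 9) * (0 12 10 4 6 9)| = 5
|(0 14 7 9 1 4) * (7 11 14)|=|(0 7 9 1 4)(11 14)|=10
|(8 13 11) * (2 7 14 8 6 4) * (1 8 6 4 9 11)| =|(1 8 13)(2 7 14 6 9 11 4)| =21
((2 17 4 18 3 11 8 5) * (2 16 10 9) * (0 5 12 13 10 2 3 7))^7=(0 7 18 4 17 2 16 5)=[7, 1, 16, 3, 17, 0, 6, 18, 8, 9, 10, 11, 12, 13, 14, 15, 5, 2, 4]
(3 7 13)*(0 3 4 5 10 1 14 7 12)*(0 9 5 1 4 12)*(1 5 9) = (0 3)(1 14 7 13 12)(4 5 10) = [3, 14, 2, 0, 5, 10, 6, 13, 8, 9, 4, 11, 1, 12, 7]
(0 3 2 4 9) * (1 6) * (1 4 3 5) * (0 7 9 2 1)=(0 5)(1 6 4 2 3)(7 9)=[5, 6, 3, 1, 2, 0, 4, 9, 8, 7]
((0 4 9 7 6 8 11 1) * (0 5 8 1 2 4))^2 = (1 8 2 9 6 5 11 4 7) = [0, 8, 9, 3, 7, 11, 5, 1, 2, 6, 10, 4]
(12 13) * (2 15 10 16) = (2 15 10 16)(12 13) = [0, 1, 15, 3, 4, 5, 6, 7, 8, 9, 16, 11, 13, 12, 14, 10, 2]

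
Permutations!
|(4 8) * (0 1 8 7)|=|(0 1 8 4 7)|=5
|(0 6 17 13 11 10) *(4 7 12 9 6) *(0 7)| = |(0 4)(6 17 13 11 10 7 12 9)| = 8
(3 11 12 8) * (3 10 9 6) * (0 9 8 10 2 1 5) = (0 9 6 3 11 12 10 8 2 1 5) = [9, 5, 1, 11, 4, 0, 3, 7, 2, 6, 8, 12, 10]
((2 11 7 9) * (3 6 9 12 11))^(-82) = (2 6)(3 9)(7 11 12) = [0, 1, 6, 9, 4, 5, 2, 11, 8, 3, 10, 12, 7]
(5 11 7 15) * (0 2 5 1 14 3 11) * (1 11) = (0 2 5)(1 14 3)(7 15 11) = [2, 14, 5, 1, 4, 0, 6, 15, 8, 9, 10, 7, 12, 13, 3, 11]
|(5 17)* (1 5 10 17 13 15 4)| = |(1 5 13 15 4)(10 17)| = 10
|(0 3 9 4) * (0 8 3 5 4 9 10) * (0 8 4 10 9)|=|(0 5 10 8 3 9)|=6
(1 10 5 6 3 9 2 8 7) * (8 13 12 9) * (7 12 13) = (13)(1 10 5 6 3 8 12 9 2 7) = [0, 10, 7, 8, 4, 6, 3, 1, 12, 2, 5, 11, 9, 13]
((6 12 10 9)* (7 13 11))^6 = (13)(6 10)(9 12) = [0, 1, 2, 3, 4, 5, 10, 7, 8, 12, 6, 11, 9, 13]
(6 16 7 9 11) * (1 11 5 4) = (1 11 6 16 7 9 5 4) = [0, 11, 2, 3, 1, 4, 16, 9, 8, 5, 10, 6, 12, 13, 14, 15, 7]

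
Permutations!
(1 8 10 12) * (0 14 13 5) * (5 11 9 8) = (0 14 13 11 9 8 10 12 1 5) = [14, 5, 2, 3, 4, 0, 6, 7, 10, 8, 12, 9, 1, 11, 13]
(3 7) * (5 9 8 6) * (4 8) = (3 7)(4 8 6 5 9) = [0, 1, 2, 7, 8, 9, 5, 3, 6, 4]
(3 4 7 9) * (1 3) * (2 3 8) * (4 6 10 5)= (1 8 2 3 6 10 5 4 7 9)= [0, 8, 3, 6, 7, 4, 10, 9, 2, 1, 5]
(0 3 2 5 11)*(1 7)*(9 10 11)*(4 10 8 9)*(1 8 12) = (0 3 2 5 4 10 11)(1 7 8 9 12) = [3, 7, 5, 2, 10, 4, 6, 8, 9, 12, 11, 0, 1]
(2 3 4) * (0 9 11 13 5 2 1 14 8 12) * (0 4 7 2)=(0 9 11 13 5)(1 14 8 12 4)(2 3 7)=[9, 14, 3, 7, 1, 0, 6, 2, 12, 11, 10, 13, 4, 5, 8]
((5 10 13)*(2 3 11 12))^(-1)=(2 12 11 3)(5 13 10)=[0, 1, 12, 2, 4, 13, 6, 7, 8, 9, 5, 3, 11, 10]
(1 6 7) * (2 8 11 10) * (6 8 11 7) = (1 8 7)(2 11 10) = [0, 8, 11, 3, 4, 5, 6, 1, 7, 9, 2, 10]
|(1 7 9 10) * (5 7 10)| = 6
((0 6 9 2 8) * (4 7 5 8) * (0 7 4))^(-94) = (0 9)(2 6)(5 7 8) = [9, 1, 6, 3, 4, 7, 2, 8, 5, 0]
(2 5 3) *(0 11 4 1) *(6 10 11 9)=[9, 0, 5, 2, 1, 3, 10, 7, 8, 6, 11, 4]=(0 9 6 10 11 4 1)(2 5 3)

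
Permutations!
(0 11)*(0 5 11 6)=(0 6)(5 11)=[6, 1, 2, 3, 4, 11, 0, 7, 8, 9, 10, 5]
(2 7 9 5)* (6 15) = (2 7 9 5)(6 15) = [0, 1, 7, 3, 4, 2, 15, 9, 8, 5, 10, 11, 12, 13, 14, 6]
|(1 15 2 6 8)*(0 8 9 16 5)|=|(0 8 1 15 2 6 9 16 5)|=9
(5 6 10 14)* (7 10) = (5 6 7 10 14) = [0, 1, 2, 3, 4, 6, 7, 10, 8, 9, 14, 11, 12, 13, 5]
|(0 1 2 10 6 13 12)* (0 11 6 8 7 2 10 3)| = |(0 1 10 8 7 2 3)(6 13 12 11)| = 28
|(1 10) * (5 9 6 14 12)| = |(1 10)(5 9 6 14 12)| = 10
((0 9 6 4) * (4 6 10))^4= (10)= [0, 1, 2, 3, 4, 5, 6, 7, 8, 9, 10]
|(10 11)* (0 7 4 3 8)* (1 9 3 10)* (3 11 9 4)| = 20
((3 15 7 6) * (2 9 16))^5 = (2 16 9)(3 15 7 6) = [0, 1, 16, 15, 4, 5, 3, 6, 8, 2, 10, 11, 12, 13, 14, 7, 9]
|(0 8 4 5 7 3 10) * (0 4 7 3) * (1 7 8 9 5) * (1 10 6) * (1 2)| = |(0 9 5 3 6 2 1 7)(4 10)| = 8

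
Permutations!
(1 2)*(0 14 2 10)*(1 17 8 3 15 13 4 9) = (0 14 2 17 8 3 15 13 4 9 1 10) = [14, 10, 17, 15, 9, 5, 6, 7, 3, 1, 0, 11, 12, 4, 2, 13, 16, 8]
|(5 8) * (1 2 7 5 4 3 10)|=8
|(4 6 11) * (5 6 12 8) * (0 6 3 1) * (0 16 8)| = |(0 6 11 4 12)(1 16 8 5 3)| = 5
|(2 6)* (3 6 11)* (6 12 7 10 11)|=10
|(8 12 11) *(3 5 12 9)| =|(3 5 12 11 8 9)| =6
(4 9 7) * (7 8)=(4 9 8 7)=[0, 1, 2, 3, 9, 5, 6, 4, 7, 8]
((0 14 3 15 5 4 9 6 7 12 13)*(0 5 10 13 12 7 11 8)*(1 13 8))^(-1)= [8, 11, 2, 14, 5, 13, 9, 7, 10, 4, 15, 6, 12, 1, 0, 3]= (0 8 10 15 3 14)(1 11 6 9 4 5 13)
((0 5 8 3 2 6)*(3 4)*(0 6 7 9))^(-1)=(0 9 7 2 3 4 8 5)=[9, 1, 3, 4, 8, 0, 6, 2, 5, 7]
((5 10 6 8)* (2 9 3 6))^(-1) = (2 10 5 8 6 3 9) = [0, 1, 10, 9, 4, 8, 3, 7, 6, 2, 5]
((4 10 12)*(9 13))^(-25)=(4 12 10)(9 13)=[0, 1, 2, 3, 12, 5, 6, 7, 8, 13, 4, 11, 10, 9]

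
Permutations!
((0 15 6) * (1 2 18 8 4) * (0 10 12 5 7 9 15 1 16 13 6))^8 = [6, 10, 12, 3, 9, 8, 1, 4, 7, 16, 2, 11, 18, 0, 14, 13, 15, 17, 5] = (0 6 1 10 2 12 18 5 8 7 4 9 16 15 13)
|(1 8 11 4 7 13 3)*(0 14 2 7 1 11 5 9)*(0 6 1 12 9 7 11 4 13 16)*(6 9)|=14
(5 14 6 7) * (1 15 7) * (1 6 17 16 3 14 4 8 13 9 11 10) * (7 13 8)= (1 15 13 9 11 10)(3 14 17 16)(4 7 5)= [0, 15, 2, 14, 7, 4, 6, 5, 8, 11, 1, 10, 12, 9, 17, 13, 3, 16]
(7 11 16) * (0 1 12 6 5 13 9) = [1, 12, 2, 3, 4, 13, 5, 11, 8, 0, 10, 16, 6, 9, 14, 15, 7] = (0 1 12 6 5 13 9)(7 11 16)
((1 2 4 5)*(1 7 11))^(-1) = (1 11 7 5 4 2) = [0, 11, 1, 3, 2, 4, 6, 5, 8, 9, 10, 7]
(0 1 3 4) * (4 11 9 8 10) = (0 1 3 11 9 8 10 4) = [1, 3, 2, 11, 0, 5, 6, 7, 10, 8, 4, 9]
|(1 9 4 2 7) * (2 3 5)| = |(1 9 4 3 5 2 7)| = 7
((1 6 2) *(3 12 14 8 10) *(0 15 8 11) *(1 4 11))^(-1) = (0 11 4 2 6 1 14 12 3 10 8 15) = [11, 14, 6, 10, 2, 5, 1, 7, 15, 9, 8, 4, 3, 13, 12, 0]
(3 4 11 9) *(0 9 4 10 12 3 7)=(0 9 7)(3 10 12)(4 11)=[9, 1, 2, 10, 11, 5, 6, 0, 8, 7, 12, 4, 3]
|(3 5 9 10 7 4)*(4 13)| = |(3 5 9 10 7 13 4)| = 7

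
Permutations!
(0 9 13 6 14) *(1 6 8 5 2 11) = (0 9 13 8 5 2 11 1 6 14) = [9, 6, 11, 3, 4, 2, 14, 7, 5, 13, 10, 1, 12, 8, 0]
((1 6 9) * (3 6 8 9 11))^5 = (1 9 8)(3 11 6) = [0, 9, 2, 11, 4, 5, 3, 7, 1, 8, 10, 6]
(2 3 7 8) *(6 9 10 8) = [0, 1, 3, 7, 4, 5, 9, 6, 2, 10, 8] = (2 3 7 6 9 10 8)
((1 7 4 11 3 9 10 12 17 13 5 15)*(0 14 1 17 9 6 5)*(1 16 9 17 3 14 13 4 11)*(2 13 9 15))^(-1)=[13, 4, 5, 15, 17, 6, 3, 1, 8, 0, 9, 7, 10, 2, 11, 16, 14, 12]=(0 13 2 5 6 3 15 16 14 11 7 1 4 17 12 10 9)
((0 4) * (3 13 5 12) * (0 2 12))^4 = (0 3 4 13 2 5 12) = [3, 1, 5, 4, 13, 12, 6, 7, 8, 9, 10, 11, 0, 2]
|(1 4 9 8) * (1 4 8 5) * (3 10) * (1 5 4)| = |(1 8)(3 10)(4 9)| = 2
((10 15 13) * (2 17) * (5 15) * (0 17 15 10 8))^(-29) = (0 17 2 15 13 8)(5 10) = [17, 1, 15, 3, 4, 10, 6, 7, 0, 9, 5, 11, 12, 8, 14, 13, 16, 2]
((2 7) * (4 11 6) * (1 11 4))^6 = [0, 1, 2, 3, 4, 5, 6, 7, 8, 9, 10, 11] = (11)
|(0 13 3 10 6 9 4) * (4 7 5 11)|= |(0 13 3 10 6 9 7 5 11 4)|= 10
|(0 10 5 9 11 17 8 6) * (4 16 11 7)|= |(0 10 5 9 7 4 16 11 17 8 6)|= 11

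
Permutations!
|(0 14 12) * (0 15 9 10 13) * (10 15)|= 10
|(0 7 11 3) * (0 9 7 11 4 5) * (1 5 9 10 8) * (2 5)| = 24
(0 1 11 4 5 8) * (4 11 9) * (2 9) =(11)(0 1 2 9 4 5 8) =[1, 2, 9, 3, 5, 8, 6, 7, 0, 4, 10, 11]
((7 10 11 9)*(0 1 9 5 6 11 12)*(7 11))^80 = (0 12 10 7 6 5 11 9 1) = [12, 0, 2, 3, 4, 11, 5, 6, 8, 1, 7, 9, 10]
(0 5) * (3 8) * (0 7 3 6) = [5, 1, 2, 8, 4, 7, 0, 3, 6] = (0 5 7 3 8 6)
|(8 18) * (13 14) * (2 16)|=|(2 16)(8 18)(13 14)|=2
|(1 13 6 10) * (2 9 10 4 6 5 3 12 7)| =|(1 13 5 3 12 7 2 9 10)(4 6)| =18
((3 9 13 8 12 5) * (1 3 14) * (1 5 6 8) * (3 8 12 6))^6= [0, 13, 2, 12, 4, 5, 8, 7, 1, 3, 10, 11, 6, 9, 14]= (14)(1 13 9 3 12 6 8)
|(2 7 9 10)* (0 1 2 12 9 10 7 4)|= |(0 1 2 4)(7 10 12 9)|= 4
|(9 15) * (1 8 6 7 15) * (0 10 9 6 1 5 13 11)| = |(0 10 9 5 13 11)(1 8)(6 7 15)| = 6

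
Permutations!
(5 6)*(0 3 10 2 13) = [3, 1, 13, 10, 4, 6, 5, 7, 8, 9, 2, 11, 12, 0] = (0 3 10 2 13)(5 6)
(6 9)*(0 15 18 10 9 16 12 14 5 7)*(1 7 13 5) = (0 15 18 10 9 6 16 12 14 1 7)(5 13) = [15, 7, 2, 3, 4, 13, 16, 0, 8, 6, 9, 11, 14, 5, 1, 18, 12, 17, 10]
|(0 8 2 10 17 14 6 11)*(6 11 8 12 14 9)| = |(0 12 14 11)(2 10 17 9 6 8)| = 12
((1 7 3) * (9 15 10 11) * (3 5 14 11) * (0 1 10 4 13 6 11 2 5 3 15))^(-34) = [9, 0, 14, 7, 15, 2, 13, 1, 8, 11, 3, 6, 12, 4, 5, 10] = (0 9 11 6 13 4 15 10 3 7 1)(2 14 5)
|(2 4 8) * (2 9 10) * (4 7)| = 6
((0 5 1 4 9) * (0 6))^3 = [4, 6, 2, 3, 0, 9, 1, 7, 8, 5] = (0 4)(1 6)(5 9)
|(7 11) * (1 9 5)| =|(1 9 5)(7 11)| =6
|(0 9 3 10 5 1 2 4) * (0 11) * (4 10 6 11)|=20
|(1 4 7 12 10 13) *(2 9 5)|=|(1 4 7 12 10 13)(2 9 5)|=6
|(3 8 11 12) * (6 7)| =|(3 8 11 12)(6 7)| =4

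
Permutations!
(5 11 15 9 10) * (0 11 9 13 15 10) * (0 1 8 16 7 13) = (0 11 10 5 9 1 8 16 7 13 15) = [11, 8, 2, 3, 4, 9, 6, 13, 16, 1, 5, 10, 12, 15, 14, 0, 7]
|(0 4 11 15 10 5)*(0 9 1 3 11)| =|(0 4)(1 3 11 15 10 5 9)| =14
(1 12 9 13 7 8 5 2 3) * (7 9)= (1 12 7 8 5 2 3)(9 13)= [0, 12, 3, 1, 4, 2, 6, 8, 5, 13, 10, 11, 7, 9]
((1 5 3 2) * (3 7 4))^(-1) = (1 2 3 4 7 5) = [0, 2, 3, 4, 7, 1, 6, 5]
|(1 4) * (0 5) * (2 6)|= |(0 5)(1 4)(2 6)|= 2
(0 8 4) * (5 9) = (0 8 4)(5 9) = [8, 1, 2, 3, 0, 9, 6, 7, 4, 5]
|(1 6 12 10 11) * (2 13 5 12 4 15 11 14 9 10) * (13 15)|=|(1 6 4 13 5 12 2 15 11)(9 10 14)|=9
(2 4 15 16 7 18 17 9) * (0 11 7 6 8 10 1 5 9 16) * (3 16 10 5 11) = (0 3 16 6 8 5 9 2 4 15)(1 11 7 18 17 10) = [3, 11, 4, 16, 15, 9, 8, 18, 5, 2, 1, 7, 12, 13, 14, 0, 6, 10, 17]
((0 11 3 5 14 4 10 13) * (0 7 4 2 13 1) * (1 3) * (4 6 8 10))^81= (14)= [0, 1, 2, 3, 4, 5, 6, 7, 8, 9, 10, 11, 12, 13, 14]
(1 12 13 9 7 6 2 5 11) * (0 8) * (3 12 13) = (0 8)(1 13 9 7 6 2 5 11)(3 12) = [8, 13, 5, 12, 4, 11, 2, 6, 0, 7, 10, 1, 3, 9]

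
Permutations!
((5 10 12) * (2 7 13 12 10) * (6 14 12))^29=(2 7 13 6 14 12 5)=[0, 1, 7, 3, 4, 2, 14, 13, 8, 9, 10, 11, 5, 6, 12]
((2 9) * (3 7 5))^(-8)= [0, 1, 2, 7, 4, 3, 6, 5, 8, 9]= (9)(3 7 5)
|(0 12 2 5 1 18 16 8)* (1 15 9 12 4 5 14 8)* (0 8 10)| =|(0 4 5 15 9 12 2 14 10)(1 18 16)| =9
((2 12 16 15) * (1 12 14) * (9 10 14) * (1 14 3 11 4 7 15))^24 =(16) =[0, 1, 2, 3, 4, 5, 6, 7, 8, 9, 10, 11, 12, 13, 14, 15, 16]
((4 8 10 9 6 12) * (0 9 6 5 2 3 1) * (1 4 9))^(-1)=(0 1)(2 5 9 12 6 10 8 4 3)=[1, 0, 5, 2, 3, 9, 10, 7, 4, 12, 8, 11, 6]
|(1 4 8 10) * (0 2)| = |(0 2)(1 4 8 10)| = 4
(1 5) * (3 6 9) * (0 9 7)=(0 9 3 6 7)(1 5)=[9, 5, 2, 6, 4, 1, 7, 0, 8, 3]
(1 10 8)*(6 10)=(1 6 10 8)=[0, 6, 2, 3, 4, 5, 10, 7, 1, 9, 8]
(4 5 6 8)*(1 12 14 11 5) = (1 12 14 11 5 6 8 4) = [0, 12, 2, 3, 1, 6, 8, 7, 4, 9, 10, 5, 14, 13, 11]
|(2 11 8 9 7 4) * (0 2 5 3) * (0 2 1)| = 8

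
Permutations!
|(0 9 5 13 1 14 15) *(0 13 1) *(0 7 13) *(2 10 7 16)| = 30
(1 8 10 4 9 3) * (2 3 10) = (1 8 2 3)(4 9 10) = [0, 8, 3, 1, 9, 5, 6, 7, 2, 10, 4]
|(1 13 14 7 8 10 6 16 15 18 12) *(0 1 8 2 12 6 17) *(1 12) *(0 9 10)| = 60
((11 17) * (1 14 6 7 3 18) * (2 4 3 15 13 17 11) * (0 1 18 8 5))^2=(18)(0 14 7 13 2 3 5 1 6 15 17 4 8)=[14, 6, 3, 5, 8, 1, 15, 13, 0, 9, 10, 11, 12, 2, 7, 17, 16, 4, 18]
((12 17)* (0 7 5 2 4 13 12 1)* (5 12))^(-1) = (0 1 17 12 7)(2 5 13 4) = [1, 17, 5, 3, 2, 13, 6, 0, 8, 9, 10, 11, 7, 4, 14, 15, 16, 12]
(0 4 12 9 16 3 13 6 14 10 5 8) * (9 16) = (0 4 12 16 3 13 6 14 10 5 8) = [4, 1, 2, 13, 12, 8, 14, 7, 0, 9, 5, 11, 16, 6, 10, 15, 3]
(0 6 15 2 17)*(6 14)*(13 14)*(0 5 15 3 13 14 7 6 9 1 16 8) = (0 14 9 1 16 8)(2 17 5 15)(3 13 7 6) = [14, 16, 17, 13, 4, 15, 3, 6, 0, 1, 10, 11, 12, 7, 9, 2, 8, 5]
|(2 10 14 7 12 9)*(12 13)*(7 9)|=12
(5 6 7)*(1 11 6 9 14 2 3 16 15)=(1 11 6 7 5 9 14 2 3 16 15)=[0, 11, 3, 16, 4, 9, 7, 5, 8, 14, 10, 6, 12, 13, 2, 1, 15]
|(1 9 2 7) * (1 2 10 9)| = |(2 7)(9 10)| = 2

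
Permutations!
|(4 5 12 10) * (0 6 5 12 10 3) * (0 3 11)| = |(0 6 5 10 4 12 11)| = 7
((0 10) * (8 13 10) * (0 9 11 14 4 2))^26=[2, 1, 4, 3, 14, 5, 6, 7, 0, 10, 13, 9, 12, 8, 11]=(0 2 4 14 11 9 10 13 8)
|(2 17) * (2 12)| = |(2 17 12)| = 3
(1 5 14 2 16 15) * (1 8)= (1 5 14 2 16 15 8)= [0, 5, 16, 3, 4, 14, 6, 7, 1, 9, 10, 11, 12, 13, 2, 8, 15]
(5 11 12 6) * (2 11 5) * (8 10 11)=[0, 1, 8, 3, 4, 5, 2, 7, 10, 9, 11, 12, 6]=(2 8 10 11 12 6)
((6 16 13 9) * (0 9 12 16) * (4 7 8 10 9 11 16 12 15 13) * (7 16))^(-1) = (0 6 9 10 8 7 11)(4 16)(13 15) = [6, 1, 2, 3, 16, 5, 9, 11, 7, 10, 8, 0, 12, 15, 14, 13, 4]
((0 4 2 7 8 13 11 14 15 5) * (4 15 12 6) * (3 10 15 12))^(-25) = [4, 1, 13, 5, 8, 6, 7, 11, 14, 9, 0, 10, 2, 3, 15, 12] = (0 4 8 14 15 12 2 13 3 5 6 7 11 10)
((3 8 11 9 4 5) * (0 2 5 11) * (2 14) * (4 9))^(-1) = [8, 1, 14, 5, 11, 2, 6, 7, 3, 9, 10, 4, 12, 13, 0] = (0 8 3 5 2 14)(4 11)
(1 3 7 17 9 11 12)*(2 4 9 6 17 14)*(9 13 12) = [0, 3, 4, 7, 13, 5, 17, 14, 8, 11, 10, 9, 1, 12, 2, 15, 16, 6] = (1 3 7 14 2 4 13 12)(6 17)(9 11)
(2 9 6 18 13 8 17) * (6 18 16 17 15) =[0, 1, 9, 3, 4, 5, 16, 7, 15, 18, 10, 11, 12, 8, 14, 6, 17, 2, 13] =(2 9 18 13 8 15 6 16 17)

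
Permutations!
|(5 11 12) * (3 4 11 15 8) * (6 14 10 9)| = |(3 4 11 12 5 15 8)(6 14 10 9)| = 28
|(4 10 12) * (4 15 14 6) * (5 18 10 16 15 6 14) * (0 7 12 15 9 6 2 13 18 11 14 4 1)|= 16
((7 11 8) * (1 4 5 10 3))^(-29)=(1 4 5 10 3)(7 11 8)=[0, 4, 2, 1, 5, 10, 6, 11, 7, 9, 3, 8]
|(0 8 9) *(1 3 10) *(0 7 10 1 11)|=6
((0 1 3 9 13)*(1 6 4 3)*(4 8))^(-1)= (0 13 9 3 4 8 6)= [13, 1, 2, 4, 8, 5, 0, 7, 6, 3, 10, 11, 12, 9]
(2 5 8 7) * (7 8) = (8)(2 5 7) = [0, 1, 5, 3, 4, 7, 6, 2, 8]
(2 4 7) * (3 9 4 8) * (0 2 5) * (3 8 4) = [2, 1, 4, 9, 7, 0, 6, 5, 8, 3] = (0 2 4 7 5)(3 9)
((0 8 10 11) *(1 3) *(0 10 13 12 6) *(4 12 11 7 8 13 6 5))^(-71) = [6, 3, 2, 1, 12, 4, 8, 10, 7, 9, 11, 13, 5, 0] = (0 6 8 7 10 11 13)(1 3)(4 12 5)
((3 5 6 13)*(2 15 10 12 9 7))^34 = (2 9 10)(3 6)(5 13)(7 12 15) = [0, 1, 9, 6, 4, 13, 3, 12, 8, 10, 2, 11, 15, 5, 14, 7]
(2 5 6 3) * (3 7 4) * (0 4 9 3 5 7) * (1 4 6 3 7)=(0 6)(1 4 5 3 2)(7 9)=[6, 4, 1, 2, 5, 3, 0, 9, 8, 7]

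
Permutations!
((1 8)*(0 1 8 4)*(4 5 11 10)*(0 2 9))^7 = (0 9 2 4 10 11 5 1) = [9, 0, 4, 3, 10, 1, 6, 7, 8, 2, 11, 5]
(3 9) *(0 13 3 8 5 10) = (0 13 3 9 8 5 10) = [13, 1, 2, 9, 4, 10, 6, 7, 5, 8, 0, 11, 12, 3]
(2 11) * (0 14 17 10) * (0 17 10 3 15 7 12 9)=(0 14 10 17 3 15 7 12 9)(2 11)=[14, 1, 11, 15, 4, 5, 6, 12, 8, 0, 17, 2, 9, 13, 10, 7, 16, 3]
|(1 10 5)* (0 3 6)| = |(0 3 6)(1 10 5)| = 3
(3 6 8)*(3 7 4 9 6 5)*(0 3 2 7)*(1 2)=(0 3 5 1 2 7 4 9 6 8)=[3, 2, 7, 5, 9, 1, 8, 4, 0, 6]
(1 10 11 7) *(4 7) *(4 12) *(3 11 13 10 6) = (1 6 3 11 12 4 7)(10 13) = [0, 6, 2, 11, 7, 5, 3, 1, 8, 9, 13, 12, 4, 10]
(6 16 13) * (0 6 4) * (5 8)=(0 6 16 13 4)(5 8)=[6, 1, 2, 3, 0, 8, 16, 7, 5, 9, 10, 11, 12, 4, 14, 15, 13]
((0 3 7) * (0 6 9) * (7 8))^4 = (0 6 8)(3 9 7) = [6, 1, 2, 9, 4, 5, 8, 3, 0, 7]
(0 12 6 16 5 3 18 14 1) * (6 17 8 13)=(0 12 17 8 13 6 16 5 3 18 14 1)=[12, 0, 2, 18, 4, 3, 16, 7, 13, 9, 10, 11, 17, 6, 1, 15, 5, 8, 14]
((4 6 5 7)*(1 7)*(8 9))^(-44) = [0, 7, 2, 3, 6, 1, 5, 4, 8, 9] = (9)(1 7 4 6 5)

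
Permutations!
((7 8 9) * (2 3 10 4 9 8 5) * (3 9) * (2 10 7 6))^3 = [0, 1, 2, 10, 5, 3, 6, 4, 8, 9, 7] = (3 10 7 4 5)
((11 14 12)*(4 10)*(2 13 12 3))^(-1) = (2 3 14 11 12 13)(4 10) = [0, 1, 3, 14, 10, 5, 6, 7, 8, 9, 4, 12, 13, 2, 11]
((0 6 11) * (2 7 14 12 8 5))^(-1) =(0 11 6)(2 5 8 12 14 7) =[11, 1, 5, 3, 4, 8, 0, 2, 12, 9, 10, 6, 14, 13, 7]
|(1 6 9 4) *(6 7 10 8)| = 7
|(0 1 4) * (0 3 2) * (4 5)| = 6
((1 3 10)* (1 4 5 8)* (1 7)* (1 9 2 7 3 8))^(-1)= (1 5 4 10 3 8)(2 9 7)= [0, 5, 9, 8, 10, 4, 6, 2, 1, 7, 3]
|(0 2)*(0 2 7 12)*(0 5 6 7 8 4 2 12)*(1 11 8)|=|(0 1 11 8 4 2 12 5 6 7)|=10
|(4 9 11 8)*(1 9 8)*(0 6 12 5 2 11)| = |(0 6 12 5 2 11 1 9)(4 8)| = 8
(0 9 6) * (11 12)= [9, 1, 2, 3, 4, 5, 0, 7, 8, 6, 10, 12, 11]= (0 9 6)(11 12)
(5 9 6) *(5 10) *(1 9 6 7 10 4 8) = [0, 9, 2, 3, 8, 6, 4, 10, 1, 7, 5] = (1 9 7 10 5 6 4 8)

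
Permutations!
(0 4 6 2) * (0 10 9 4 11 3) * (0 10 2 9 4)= (0 11 3 10 4 6 9)= [11, 1, 2, 10, 6, 5, 9, 7, 8, 0, 4, 3]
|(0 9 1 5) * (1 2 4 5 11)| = |(0 9 2 4 5)(1 11)| = 10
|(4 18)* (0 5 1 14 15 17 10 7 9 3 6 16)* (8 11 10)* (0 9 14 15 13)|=44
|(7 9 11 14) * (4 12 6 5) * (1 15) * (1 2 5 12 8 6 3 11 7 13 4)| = 8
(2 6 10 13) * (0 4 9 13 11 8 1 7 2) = (0 4 9 13)(1 7 2 6 10 11 8) = [4, 7, 6, 3, 9, 5, 10, 2, 1, 13, 11, 8, 12, 0]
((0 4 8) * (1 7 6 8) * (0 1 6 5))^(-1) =(0 5 7 1 8 6 4) =[5, 8, 2, 3, 0, 7, 4, 1, 6]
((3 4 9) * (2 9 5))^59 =(2 5 4 3 9) =[0, 1, 5, 9, 3, 4, 6, 7, 8, 2]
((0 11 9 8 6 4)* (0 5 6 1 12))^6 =(12) =[0, 1, 2, 3, 4, 5, 6, 7, 8, 9, 10, 11, 12]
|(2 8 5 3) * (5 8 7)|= 4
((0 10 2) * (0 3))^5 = (0 10 2 3) = [10, 1, 3, 0, 4, 5, 6, 7, 8, 9, 2]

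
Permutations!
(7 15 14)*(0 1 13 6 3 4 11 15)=(0 1 13 6 3 4 11 15 14 7)=[1, 13, 2, 4, 11, 5, 3, 0, 8, 9, 10, 15, 12, 6, 7, 14]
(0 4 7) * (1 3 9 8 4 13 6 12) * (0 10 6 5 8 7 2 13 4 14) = (0 4 2 13 5 8 14)(1 3 9 7 10 6 12) = [4, 3, 13, 9, 2, 8, 12, 10, 14, 7, 6, 11, 1, 5, 0]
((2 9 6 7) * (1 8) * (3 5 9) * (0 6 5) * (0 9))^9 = (0 7 3 5 6 2 9)(1 8) = [7, 8, 9, 5, 4, 6, 2, 3, 1, 0]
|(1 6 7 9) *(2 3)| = |(1 6 7 9)(2 3)| = 4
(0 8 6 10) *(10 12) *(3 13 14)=(0 8 6 12 10)(3 13 14)=[8, 1, 2, 13, 4, 5, 12, 7, 6, 9, 0, 11, 10, 14, 3]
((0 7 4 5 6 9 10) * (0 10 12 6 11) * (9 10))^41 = (0 7 4 5 11)(6 10 9 12) = [7, 1, 2, 3, 5, 11, 10, 4, 8, 12, 9, 0, 6]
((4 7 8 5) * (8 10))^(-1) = (4 5 8 10 7) = [0, 1, 2, 3, 5, 8, 6, 4, 10, 9, 7]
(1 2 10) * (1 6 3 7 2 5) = (1 5)(2 10 6 3 7) = [0, 5, 10, 7, 4, 1, 3, 2, 8, 9, 6]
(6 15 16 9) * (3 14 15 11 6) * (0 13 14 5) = [13, 1, 2, 5, 4, 0, 11, 7, 8, 3, 10, 6, 12, 14, 15, 16, 9] = (0 13 14 15 16 9 3 5)(6 11)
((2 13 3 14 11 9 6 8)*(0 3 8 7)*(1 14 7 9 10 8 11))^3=(1 14)(2 10 13 8 11)(6 9)=[0, 14, 10, 3, 4, 5, 9, 7, 11, 6, 13, 2, 12, 8, 1]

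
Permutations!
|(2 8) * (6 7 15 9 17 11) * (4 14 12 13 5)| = 30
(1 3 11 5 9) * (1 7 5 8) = [0, 3, 2, 11, 4, 9, 6, 5, 1, 7, 10, 8] = (1 3 11 8)(5 9 7)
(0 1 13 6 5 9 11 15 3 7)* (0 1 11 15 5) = (0 11 5 9 15 3 7 1 13 6) = [11, 13, 2, 7, 4, 9, 0, 1, 8, 15, 10, 5, 12, 6, 14, 3]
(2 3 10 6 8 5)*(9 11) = [0, 1, 3, 10, 4, 2, 8, 7, 5, 11, 6, 9] = (2 3 10 6 8 5)(9 11)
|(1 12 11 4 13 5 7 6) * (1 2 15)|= 10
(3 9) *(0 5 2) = (0 5 2)(3 9) = [5, 1, 0, 9, 4, 2, 6, 7, 8, 3]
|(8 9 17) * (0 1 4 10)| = |(0 1 4 10)(8 9 17)| = 12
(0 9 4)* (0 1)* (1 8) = (0 9 4 8 1) = [9, 0, 2, 3, 8, 5, 6, 7, 1, 4]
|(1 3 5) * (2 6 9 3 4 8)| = 8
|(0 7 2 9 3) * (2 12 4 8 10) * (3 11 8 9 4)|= 12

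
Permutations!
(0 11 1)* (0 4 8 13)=(0 11 1 4 8 13)=[11, 4, 2, 3, 8, 5, 6, 7, 13, 9, 10, 1, 12, 0]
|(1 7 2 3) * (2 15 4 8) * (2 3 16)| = 6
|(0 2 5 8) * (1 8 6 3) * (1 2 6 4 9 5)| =|(0 6 3 2 1 8)(4 9 5)| =6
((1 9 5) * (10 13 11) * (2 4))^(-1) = [0, 5, 4, 3, 2, 9, 6, 7, 8, 1, 11, 13, 12, 10] = (1 5 9)(2 4)(10 11 13)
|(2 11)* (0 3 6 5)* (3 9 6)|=4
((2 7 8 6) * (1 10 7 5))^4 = (1 6 10 2 7 5 8) = [0, 6, 7, 3, 4, 8, 10, 5, 1, 9, 2]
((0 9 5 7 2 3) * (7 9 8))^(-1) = (0 3 2 7 8)(5 9) = [3, 1, 7, 2, 4, 9, 6, 8, 0, 5]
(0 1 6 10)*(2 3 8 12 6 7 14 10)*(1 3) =[3, 7, 1, 8, 4, 5, 2, 14, 12, 9, 0, 11, 6, 13, 10] =(0 3 8 12 6 2 1 7 14 10)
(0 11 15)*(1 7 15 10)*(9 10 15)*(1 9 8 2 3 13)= [11, 7, 3, 13, 4, 5, 6, 8, 2, 10, 9, 15, 12, 1, 14, 0]= (0 11 15)(1 7 8 2 3 13)(9 10)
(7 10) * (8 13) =[0, 1, 2, 3, 4, 5, 6, 10, 13, 9, 7, 11, 12, 8] =(7 10)(8 13)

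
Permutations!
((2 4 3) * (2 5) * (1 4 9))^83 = [0, 9, 5, 4, 1, 3, 6, 7, 8, 2] = (1 9 2 5 3 4)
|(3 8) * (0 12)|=|(0 12)(3 8)|=2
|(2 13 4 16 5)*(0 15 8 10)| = |(0 15 8 10)(2 13 4 16 5)| = 20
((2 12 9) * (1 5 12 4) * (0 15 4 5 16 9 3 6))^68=(0 4 16 2 12 6 15 1 9 5 3)=[4, 9, 12, 0, 16, 3, 15, 7, 8, 5, 10, 11, 6, 13, 14, 1, 2]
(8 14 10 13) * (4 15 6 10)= (4 15 6 10 13 8 14)= [0, 1, 2, 3, 15, 5, 10, 7, 14, 9, 13, 11, 12, 8, 4, 6]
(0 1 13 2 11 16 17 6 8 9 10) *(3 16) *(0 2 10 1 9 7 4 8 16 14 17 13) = (0 9 1)(2 11 3 14 17 6 16 13 10)(4 8 7) = [9, 0, 11, 14, 8, 5, 16, 4, 7, 1, 2, 3, 12, 10, 17, 15, 13, 6]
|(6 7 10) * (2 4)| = 6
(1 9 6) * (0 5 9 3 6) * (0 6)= [5, 3, 2, 0, 4, 9, 1, 7, 8, 6]= (0 5 9 6 1 3)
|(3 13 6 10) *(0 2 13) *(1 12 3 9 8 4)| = 11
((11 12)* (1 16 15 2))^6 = (1 15)(2 16) = [0, 15, 16, 3, 4, 5, 6, 7, 8, 9, 10, 11, 12, 13, 14, 1, 2]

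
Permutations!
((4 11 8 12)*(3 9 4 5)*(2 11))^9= (2 11 8 12 5 3 9 4)= [0, 1, 11, 9, 2, 3, 6, 7, 12, 4, 10, 8, 5]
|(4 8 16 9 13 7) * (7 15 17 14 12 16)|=21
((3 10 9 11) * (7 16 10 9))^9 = (16) = [0, 1, 2, 3, 4, 5, 6, 7, 8, 9, 10, 11, 12, 13, 14, 15, 16]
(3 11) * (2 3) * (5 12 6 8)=[0, 1, 3, 11, 4, 12, 8, 7, 5, 9, 10, 2, 6]=(2 3 11)(5 12 6 8)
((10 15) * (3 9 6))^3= (10 15)= [0, 1, 2, 3, 4, 5, 6, 7, 8, 9, 15, 11, 12, 13, 14, 10]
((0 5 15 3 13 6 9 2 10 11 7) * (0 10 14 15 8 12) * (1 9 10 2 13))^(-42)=(0 8)(1 13 10 7 14 3 9 6 11 2 15)(5 12)=[8, 13, 15, 9, 4, 12, 11, 14, 0, 6, 7, 2, 5, 10, 3, 1]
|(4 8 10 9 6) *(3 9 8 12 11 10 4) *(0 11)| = 6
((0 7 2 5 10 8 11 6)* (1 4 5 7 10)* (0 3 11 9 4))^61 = (0 5 9 10 1 4 8)(2 7)(3 11 6) = [5, 4, 7, 11, 8, 9, 3, 2, 0, 10, 1, 6]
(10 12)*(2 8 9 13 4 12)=(2 8 9 13 4 12 10)=[0, 1, 8, 3, 12, 5, 6, 7, 9, 13, 2, 11, 10, 4]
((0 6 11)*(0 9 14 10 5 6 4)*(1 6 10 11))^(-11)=(0 4)(1 6)(5 10)(9 14 11)=[4, 6, 2, 3, 0, 10, 1, 7, 8, 14, 5, 9, 12, 13, 11]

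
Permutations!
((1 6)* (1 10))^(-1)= (1 10 6)= [0, 10, 2, 3, 4, 5, 1, 7, 8, 9, 6]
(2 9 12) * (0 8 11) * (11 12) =(0 8 12 2 9 11) =[8, 1, 9, 3, 4, 5, 6, 7, 12, 11, 10, 0, 2]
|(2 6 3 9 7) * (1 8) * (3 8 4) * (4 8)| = |(1 8)(2 6 4 3 9 7)| = 6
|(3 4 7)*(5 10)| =|(3 4 7)(5 10)| =6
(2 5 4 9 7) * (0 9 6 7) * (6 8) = (0 9)(2 5 4 8 6 7) = [9, 1, 5, 3, 8, 4, 7, 2, 6, 0]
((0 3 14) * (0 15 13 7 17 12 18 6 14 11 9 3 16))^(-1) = [16, 1, 2, 9, 4, 5, 18, 13, 8, 11, 10, 3, 17, 15, 6, 14, 0, 7, 12] = (0 16)(3 9 11)(6 18 12 17 7 13 15 14)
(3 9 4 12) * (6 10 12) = (3 9 4 6 10 12) = [0, 1, 2, 9, 6, 5, 10, 7, 8, 4, 12, 11, 3]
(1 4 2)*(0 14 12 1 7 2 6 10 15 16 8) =(0 14 12 1 4 6 10 15 16 8)(2 7) =[14, 4, 7, 3, 6, 5, 10, 2, 0, 9, 15, 11, 1, 13, 12, 16, 8]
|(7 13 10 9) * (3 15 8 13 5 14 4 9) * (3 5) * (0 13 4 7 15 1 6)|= 36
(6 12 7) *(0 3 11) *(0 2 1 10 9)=(0 3 11 2 1 10 9)(6 12 7)=[3, 10, 1, 11, 4, 5, 12, 6, 8, 0, 9, 2, 7]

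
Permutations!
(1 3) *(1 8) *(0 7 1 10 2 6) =(0 7 1 3 8 10 2 6) =[7, 3, 6, 8, 4, 5, 0, 1, 10, 9, 2]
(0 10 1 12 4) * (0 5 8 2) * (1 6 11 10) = (0 1 12 4 5 8 2)(6 11 10) = [1, 12, 0, 3, 5, 8, 11, 7, 2, 9, 6, 10, 4]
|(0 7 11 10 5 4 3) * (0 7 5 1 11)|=|(0 5 4 3 7)(1 11 10)|=15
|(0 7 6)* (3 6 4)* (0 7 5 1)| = 12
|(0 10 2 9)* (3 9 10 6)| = |(0 6 3 9)(2 10)| = 4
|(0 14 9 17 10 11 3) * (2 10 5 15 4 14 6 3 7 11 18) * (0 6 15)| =42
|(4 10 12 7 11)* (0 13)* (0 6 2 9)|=5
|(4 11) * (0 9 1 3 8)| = |(0 9 1 3 8)(4 11)| = 10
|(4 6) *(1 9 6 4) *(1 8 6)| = |(1 9)(6 8)| = 2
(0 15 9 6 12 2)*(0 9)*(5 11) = (0 15)(2 9 6 12)(5 11) = [15, 1, 9, 3, 4, 11, 12, 7, 8, 6, 10, 5, 2, 13, 14, 0]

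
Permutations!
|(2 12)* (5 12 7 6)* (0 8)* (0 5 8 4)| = 6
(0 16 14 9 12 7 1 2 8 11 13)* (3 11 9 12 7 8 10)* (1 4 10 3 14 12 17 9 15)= (0 16 12 8 15 1 2 3 11 13)(4 10 14 17 9 7)= [16, 2, 3, 11, 10, 5, 6, 4, 15, 7, 14, 13, 8, 0, 17, 1, 12, 9]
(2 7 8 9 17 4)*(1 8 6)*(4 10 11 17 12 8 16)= [0, 16, 7, 3, 2, 5, 1, 6, 9, 12, 11, 17, 8, 13, 14, 15, 4, 10]= (1 16 4 2 7 6)(8 9 12)(10 11 17)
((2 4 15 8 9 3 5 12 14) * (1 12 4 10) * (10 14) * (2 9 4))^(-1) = (1 10 12)(2 5 3 9 14)(4 8 15) = [0, 10, 5, 9, 8, 3, 6, 7, 15, 14, 12, 11, 1, 13, 2, 4]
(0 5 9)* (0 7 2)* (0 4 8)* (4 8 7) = [5, 1, 8, 3, 7, 9, 6, 2, 0, 4] = (0 5 9 4 7 2 8)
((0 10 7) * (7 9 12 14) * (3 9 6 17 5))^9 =(0 7 14 12 9 3 5 17 6 10) =[7, 1, 2, 5, 4, 17, 10, 14, 8, 3, 0, 11, 9, 13, 12, 15, 16, 6]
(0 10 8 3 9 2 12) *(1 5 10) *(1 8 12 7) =(0 8 3 9 2 7 1 5 10 12) =[8, 5, 7, 9, 4, 10, 6, 1, 3, 2, 12, 11, 0]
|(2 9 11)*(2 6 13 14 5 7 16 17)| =|(2 9 11 6 13 14 5 7 16 17)| =10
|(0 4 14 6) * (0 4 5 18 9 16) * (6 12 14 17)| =|(0 5 18 9 16)(4 17 6)(12 14)| =30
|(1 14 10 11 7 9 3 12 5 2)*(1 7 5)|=10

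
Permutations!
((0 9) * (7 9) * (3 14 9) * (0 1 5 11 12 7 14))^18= (14)= [0, 1, 2, 3, 4, 5, 6, 7, 8, 9, 10, 11, 12, 13, 14]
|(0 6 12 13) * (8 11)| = 4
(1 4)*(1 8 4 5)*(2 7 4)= (1 5)(2 7 4 8)= [0, 5, 7, 3, 8, 1, 6, 4, 2]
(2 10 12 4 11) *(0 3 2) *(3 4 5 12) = (0 4 11)(2 10 3)(5 12) = [4, 1, 10, 2, 11, 12, 6, 7, 8, 9, 3, 0, 5]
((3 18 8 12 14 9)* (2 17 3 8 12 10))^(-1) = [0, 1, 10, 17, 4, 5, 6, 7, 9, 14, 8, 11, 18, 13, 12, 15, 16, 2, 3] = (2 10 8 9 14 12 18 3 17)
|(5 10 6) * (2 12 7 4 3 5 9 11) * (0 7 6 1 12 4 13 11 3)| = 42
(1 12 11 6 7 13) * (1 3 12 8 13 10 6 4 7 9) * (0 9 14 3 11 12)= (0 9 1 8 13 11 4 7 10 6 14 3)= [9, 8, 2, 0, 7, 5, 14, 10, 13, 1, 6, 4, 12, 11, 3]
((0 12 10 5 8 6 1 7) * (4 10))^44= (0 7 1 6 8 5 10 4 12)= [7, 6, 2, 3, 12, 10, 8, 1, 5, 9, 4, 11, 0]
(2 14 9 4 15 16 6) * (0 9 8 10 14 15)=[9, 1, 15, 3, 0, 5, 2, 7, 10, 4, 14, 11, 12, 13, 8, 16, 6]=(0 9 4)(2 15 16 6)(8 10 14)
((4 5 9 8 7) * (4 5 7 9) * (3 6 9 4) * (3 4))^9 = [0, 1, 2, 6, 4, 5, 9, 7, 3, 8] = (3 6 9 8)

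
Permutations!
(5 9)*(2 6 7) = [0, 1, 6, 3, 4, 9, 7, 2, 8, 5] = (2 6 7)(5 9)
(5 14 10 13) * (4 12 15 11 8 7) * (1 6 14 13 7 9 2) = (1 6 14 10 7 4 12 15 11 8 9 2)(5 13) = [0, 6, 1, 3, 12, 13, 14, 4, 9, 2, 7, 8, 15, 5, 10, 11]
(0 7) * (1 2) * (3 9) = (0 7)(1 2)(3 9) = [7, 2, 1, 9, 4, 5, 6, 0, 8, 3]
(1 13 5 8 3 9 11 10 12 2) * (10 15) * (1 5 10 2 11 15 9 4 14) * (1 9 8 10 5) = (1 13 5 10 12 11 8 3 4 14 9 15 2) = [0, 13, 1, 4, 14, 10, 6, 7, 3, 15, 12, 8, 11, 5, 9, 2]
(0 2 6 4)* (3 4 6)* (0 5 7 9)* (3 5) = (0 2 5 7 9)(3 4) = [2, 1, 5, 4, 3, 7, 6, 9, 8, 0]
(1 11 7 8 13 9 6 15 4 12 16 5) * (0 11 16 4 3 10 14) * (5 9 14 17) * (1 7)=[11, 16, 2, 10, 12, 7, 15, 8, 13, 6, 17, 1, 4, 14, 0, 3, 9, 5]=(0 11 1 16 9 6 15 3 10 17 5 7 8 13 14)(4 12)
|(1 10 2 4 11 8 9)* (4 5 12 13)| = |(1 10 2 5 12 13 4 11 8 9)| = 10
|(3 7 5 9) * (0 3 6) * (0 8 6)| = 10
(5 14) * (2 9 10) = (2 9 10)(5 14) = [0, 1, 9, 3, 4, 14, 6, 7, 8, 10, 2, 11, 12, 13, 5]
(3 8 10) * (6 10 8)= [0, 1, 2, 6, 4, 5, 10, 7, 8, 9, 3]= (3 6 10)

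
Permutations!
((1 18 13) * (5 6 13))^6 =(1 18 5 6 13) =[0, 18, 2, 3, 4, 6, 13, 7, 8, 9, 10, 11, 12, 1, 14, 15, 16, 17, 5]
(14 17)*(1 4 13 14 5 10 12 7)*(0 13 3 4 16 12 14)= (0 13)(1 16 12 7)(3 4)(5 10 14 17)= [13, 16, 2, 4, 3, 10, 6, 1, 8, 9, 14, 11, 7, 0, 17, 15, 12, 5]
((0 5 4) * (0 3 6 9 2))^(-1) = (0 2 9 6 3 4 5) = [2, 1, 9, 4, 5, 0, 3, 7, 8, 6]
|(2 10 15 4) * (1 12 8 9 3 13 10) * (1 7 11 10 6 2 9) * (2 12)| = |(1 2 7 11 10 15 4 9 3 13 6 12 8)| = 13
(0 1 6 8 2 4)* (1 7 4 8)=(0 7 4)(1 6)(2 8)=[7, 6, 8, 3, 0, 5, 1, 4, 2]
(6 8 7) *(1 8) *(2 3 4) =[0, 8, 3, 4, 2, 5, 1, 6, 7] =(1 8 7 6)(2 3 4)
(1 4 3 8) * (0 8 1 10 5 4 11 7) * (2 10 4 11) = (0 8 4 3 1 2 10 5 11 7) = [8, 2, 10, 1, 3, 11, 6, 0, 4, 9, 5, 7]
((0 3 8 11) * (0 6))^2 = (0 8 6 3 11) = [8, 1, 2, 11, 4, 5, 3, 7, 6, 9, 10, 0]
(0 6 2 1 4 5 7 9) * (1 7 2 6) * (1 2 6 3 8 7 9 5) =(0 2 9)(1 4)(3 8 7 5 6) =[2, 4, 9, 8, 1, 6, 3, 5, 7, 0]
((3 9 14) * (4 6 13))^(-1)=(3 14 9)(4 13 6)=[0, 1, 2, 14, 13, 5, 4, 7, 8, 3, 10, 11, 12, 6, 9]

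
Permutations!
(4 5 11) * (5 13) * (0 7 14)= (0 7 14)(4 13 5 11)= [7, 1, 2, 3, 13, 11, 6, 14, 8, 9, 10, 4, 12, 5, 0]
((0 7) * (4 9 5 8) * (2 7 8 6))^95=[7, 1, 6, 3, 8, 9, 5, 2, 0, 4]=(0 7 2 6 5 9 4 8)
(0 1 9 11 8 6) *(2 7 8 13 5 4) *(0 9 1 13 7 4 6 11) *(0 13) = (2 4)(5 6 9 13)(7 8 11) = [0, 1, 4, 3, 2, 6, 9, 8, 11, 13, 10, 7, 12, 5]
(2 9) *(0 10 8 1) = (0 10 8 1)(2 9) = [10, 0, 9, 3, 4, 5, 6, 7, 1, 2, 8]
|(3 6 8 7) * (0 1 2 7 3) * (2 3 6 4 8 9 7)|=8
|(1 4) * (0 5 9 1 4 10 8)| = 6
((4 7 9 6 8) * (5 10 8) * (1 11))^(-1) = (1 11)(4 8 10 5 6 9 7) = [0, 11, 2, 3, 8, 6, 9, 4, 10, 7, 5, 1]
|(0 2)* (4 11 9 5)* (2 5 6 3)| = 8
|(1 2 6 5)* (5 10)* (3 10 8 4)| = 8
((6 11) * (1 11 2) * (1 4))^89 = [0, 4, 6, 3, 2, 5, 11, 7, 8, 9, 10, 1] = (1 4 2 6 11)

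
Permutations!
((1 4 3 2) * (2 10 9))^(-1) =(1 2 9 10 3 4) =[0, 2, 9, 4, 1, 5, 6, 7, 8, 10, 3]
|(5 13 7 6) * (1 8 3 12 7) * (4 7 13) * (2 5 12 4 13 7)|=|(1 8 3 4 2 5 13)(6 12 7)|=21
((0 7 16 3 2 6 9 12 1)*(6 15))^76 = (0 6 16 12 2)(1 15 7 9 3) = [6, 15, 0, 1, 4, 5, 16, 9, 8, 3, 10, 11, 2, 13, 14, 7, 12]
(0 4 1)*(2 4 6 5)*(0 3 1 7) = [6, 3, 4, 1, 7, 2, 5, 0] = (0 6 5 2 4 7)(1 3)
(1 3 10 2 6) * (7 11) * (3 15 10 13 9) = (1 15 10 2 6)(3 13 9)(7 11) = [0, 15, 6, 13, 4, 5, 1, 11, 8, 3, 2, 7, 12, 9, 14, 10]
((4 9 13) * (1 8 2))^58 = [0, 8, 1, 3, 9, 5, 6, 7, 2, 13, 10, 11, 12, 4] = (1 8 2)(4 9 13)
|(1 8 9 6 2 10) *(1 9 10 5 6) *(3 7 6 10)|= 9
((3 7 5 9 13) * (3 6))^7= (3 7 5 9 13 6)= [0, 1, 2, 7, 4, 9, 3, 5, 8, 13, 10, 11, 12, 6]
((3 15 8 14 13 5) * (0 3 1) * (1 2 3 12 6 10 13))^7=(0 3 6 8 13 1 2 12 15 10 14 5)=[3, 2, 12, 6, 4, 0, 8, 7, 13, 9, 14, 11, 15, 1, 5, 10]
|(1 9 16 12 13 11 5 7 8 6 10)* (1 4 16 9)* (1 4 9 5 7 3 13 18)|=|(1 4 16 12 18)(3 13 11 7 8 6 10 9 5)|=45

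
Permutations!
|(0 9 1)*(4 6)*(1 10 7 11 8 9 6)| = 20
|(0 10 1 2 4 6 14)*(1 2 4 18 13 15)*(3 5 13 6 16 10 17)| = |(0 17 3 5 13 15 1 4 16 10 2 18 6 14)| = 14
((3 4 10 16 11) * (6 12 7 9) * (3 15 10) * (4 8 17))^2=[0, 1, 2, 17, 8, 5, 7, 6, 4, 12, 11, 10, 9, 13, 14, 16, 15, 3]=(3 17)(4 8)(6 7)(9 12)(10 11)(15 16)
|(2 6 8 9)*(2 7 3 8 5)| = |(2 6 5)(3 8 9 7)| = 12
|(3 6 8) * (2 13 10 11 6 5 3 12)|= 14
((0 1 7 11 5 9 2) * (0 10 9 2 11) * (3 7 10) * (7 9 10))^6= (2 3 9 11 5)= [0, 1, 3, 9, 4, 2, 6, 7, 8, 11, 10, 5]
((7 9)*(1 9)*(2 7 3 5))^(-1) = (1 7 2 5 3 9) = [0, 7, 5, 9, 4, 3, 6, 2, 8, 1]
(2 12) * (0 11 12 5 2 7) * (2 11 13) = (0 13 2 5 11 12 7) = [13, 1, 5, 3, 4, 11, 6, 0, 8, 9, 10, 12, 7, 2]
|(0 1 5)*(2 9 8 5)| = 6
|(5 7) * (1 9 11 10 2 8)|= 6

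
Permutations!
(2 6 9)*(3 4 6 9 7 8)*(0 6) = (0 6 7 8 3 4)(2 9) = [6, 1, 9, 4, 0, 5, 7, 8, 3, 2]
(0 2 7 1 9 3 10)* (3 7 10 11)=(0 2 10)(1 9 7)(3 11)=[2, 9, 10, 11, 4, 5, 6, 1, 8, 7, 0, 3]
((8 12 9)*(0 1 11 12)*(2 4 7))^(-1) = (0 8 9 12 11 1)(2 7 4) = [8, 0, 7, 3, 2, 5, 6, 4, 9, 12, 10, 1, 11]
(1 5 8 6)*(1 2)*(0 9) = (0 9)(1 5 8 6 2) = [9, 5, 1, 3, 4, 8, 2, 7, 6, 0]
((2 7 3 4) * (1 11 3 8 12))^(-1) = [0, 12, 4, 11, 3, 5, 6, 2, 7, 9, 10, 1, 8] = (1 12 8 7 2 4 3 11)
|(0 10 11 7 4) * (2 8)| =10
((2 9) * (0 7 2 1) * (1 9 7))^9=(9)(0 1)(2 7)=[1, 0, 7, 3, 4, 5, 6, 2, 8, 9]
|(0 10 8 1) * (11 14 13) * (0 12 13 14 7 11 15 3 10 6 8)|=18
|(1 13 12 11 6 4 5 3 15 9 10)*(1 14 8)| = |(1 13 12 11 6 4 5 3 15 9 10 14 8)| = 13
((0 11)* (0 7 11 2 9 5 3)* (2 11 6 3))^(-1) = (0 3 6 7 11)(2 5 9) = [3, 1, 5, 6, 4, 9, 7, 11, 8, 2, 10, 0]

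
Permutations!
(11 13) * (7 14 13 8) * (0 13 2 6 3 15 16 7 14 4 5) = (0 13 11 8 14 2 6 3 15 16 7 4 5) = [13, 1, 6, 15, 5, 0, 3, 4, 14, 9, 10, 8, 12, 11, 2, 16, 7]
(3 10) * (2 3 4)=(2 3 10 4)=[0, 1, 3, 10, 2, 5, 6, 7, 8, 9, 4]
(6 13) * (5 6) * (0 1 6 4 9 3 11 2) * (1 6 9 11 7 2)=(0 6 13 5 4 11 1 9 3 7 2)=[6, 9, 0, 7, 11, 4, 13, 2, 8, 3, 10, 1, 12, 5]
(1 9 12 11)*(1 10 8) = [0, 9, 2, 3, 4, 5, 6, 7, 1, 12, 8, 10, 11] = (1 9 12 11 10 8)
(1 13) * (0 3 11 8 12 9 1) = (0 3 11 8 12 9 1 13) = [3, 13, 2, 11, 4, 5, 6, 7, 12, 1, 10, 8, 9, 0]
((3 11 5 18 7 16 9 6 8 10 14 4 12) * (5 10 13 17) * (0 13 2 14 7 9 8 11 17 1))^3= (2 12 5 6 7)(3 18 11 16 14)(4 17 9 10 8)= [0, 1, 12, 18, 17, 6, 7, 2, 4, 10, 8, 16, 5, 13, 3, 15, 14, 9, 11]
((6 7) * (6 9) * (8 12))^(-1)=[0, 1, 2, 3, 4, 5, 9, 6, 12, 7, 10, 11, 8]=(6 9 7)(8 12)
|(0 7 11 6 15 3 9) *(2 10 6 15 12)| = |(0 7 11 15 3 9)(2 10 6 12)| = 12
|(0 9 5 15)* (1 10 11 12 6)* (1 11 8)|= |(0 9 5 15)(1 10 8)(6 11 12)|= 12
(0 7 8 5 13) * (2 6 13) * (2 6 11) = (0 7 8 5 6 13)(2 11) = [7, 1, 11, 3, 4, 6, 13, 8, 5, 9, 10, 2, 12, 0]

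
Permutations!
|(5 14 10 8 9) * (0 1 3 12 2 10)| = 10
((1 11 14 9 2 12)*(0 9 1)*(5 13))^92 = [0, 14, 2, 3, 4, 5, 6, 7, 8, 9, 10, 1, 12, 13, 11] = (1 14 11)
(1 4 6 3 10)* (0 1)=(0 1 4 6 3 10)=[1, 4, 2, 10, 6, 5, 3, 7, 8, 9, 0]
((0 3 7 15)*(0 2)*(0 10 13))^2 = (0 7 2 13 3 15 10) = [7, 1, 13, 15, 4, 5, 6, 2, 8, 9, 0, 11, 12, 3, 14, 10]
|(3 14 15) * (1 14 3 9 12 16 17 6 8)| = |(1 14 15 9 12 16 17 6 8)| = 9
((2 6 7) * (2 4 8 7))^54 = (8) = [0, 1, 2, 3, 4, 5, 6, 7, 8]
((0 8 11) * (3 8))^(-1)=(0 11 8 3)=[11, 1, 2, 0, 4, 5, 6, 7, 3, 9, 10, 8]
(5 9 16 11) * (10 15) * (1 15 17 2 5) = [0, 15, 5, 3, 4, 9, 6, 7, 8, 16, 17, 1, 12, 13, 14, 10, 11, 2] = (1 15 10 17 2 5 9 16 11)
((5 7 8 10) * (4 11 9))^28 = (4 11 9) = [0, 1, 2, 3, 11, 5, 6, 7, 8, 4, 10, 9]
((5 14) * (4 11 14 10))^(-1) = [0, 1, 2, 3, 10, 14, 6, 7, 8, 9, 5, 4, 12, 13, 11] = (4 10 5 14 11)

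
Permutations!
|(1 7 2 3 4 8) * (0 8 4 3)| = 5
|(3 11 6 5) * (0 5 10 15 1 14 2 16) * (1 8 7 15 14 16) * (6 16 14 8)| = 15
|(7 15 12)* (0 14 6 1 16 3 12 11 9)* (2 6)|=|(0 14 2 6 1 16 3 12 7 15 11 9)|=12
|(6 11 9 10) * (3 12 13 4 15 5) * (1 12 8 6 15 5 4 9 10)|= 8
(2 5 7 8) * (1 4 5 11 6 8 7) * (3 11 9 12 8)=(1 4 5)(2 9 12 8)(3 11 6)=[0, 4, 9, 11, 5, 1, 3, 7, 2, 12, 10, 6, 8]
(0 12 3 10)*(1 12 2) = (0 2 1 12 3 10) = [2, 12, 1, 10, 4, 5, 6, 7, 8, 9, 0, 11, 3]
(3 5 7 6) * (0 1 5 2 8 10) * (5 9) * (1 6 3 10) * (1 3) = [6, 9, 8, 2, 4, 7, 10, 1, 3, 5, 0] = (0 6 10)(1 9 5 7)(2 8 3)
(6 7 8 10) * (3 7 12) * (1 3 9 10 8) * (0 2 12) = (0 2 12 9 10 6)(1 3 7) = [2, 3, 12, 7, 4, 5, 0, 1, 8, 10, 6, 11, 9]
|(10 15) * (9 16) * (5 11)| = |(5 11)(9 16)(10 15)| = 2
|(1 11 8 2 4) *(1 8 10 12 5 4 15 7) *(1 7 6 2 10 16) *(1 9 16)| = |(1 11)(2 15 6)(4 8 10 12 5)(9 16)| = 30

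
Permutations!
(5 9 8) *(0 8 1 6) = (0 8 5 9 1 6) = [8, 6, 2, 3, 4, 9, 0, 7, 5, 1]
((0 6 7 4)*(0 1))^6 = (0 6 7 4 1) = [6, 0, 2, 3, 1, 5, 7, 4]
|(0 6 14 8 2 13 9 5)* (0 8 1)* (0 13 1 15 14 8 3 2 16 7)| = 30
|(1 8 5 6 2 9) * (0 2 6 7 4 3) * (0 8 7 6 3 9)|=4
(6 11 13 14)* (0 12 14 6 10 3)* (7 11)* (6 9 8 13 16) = (0 12 14 10 3)(6 7 11 16)(8 13 9) = [12, 1, 2, 0, 4, 5, 7, 11, 13, 8, 3, 16, 14, 9, 10, 15, 6]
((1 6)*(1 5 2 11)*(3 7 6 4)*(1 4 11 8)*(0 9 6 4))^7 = [11, 8, 5, 7, 3, 6, 9, 4, 2, 0, 10, 1] = (0 11 1 8 2 5 6 9)(3 7 4)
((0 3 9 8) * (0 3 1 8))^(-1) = (0 9 3 8 1) = [9, 0, 2, 8, 4, 5, 6, 7, 1, 3]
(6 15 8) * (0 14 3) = (0 14 3)(6 15 8) = [14, 1, 2, 0, 4, 5, 15, 7, 6, 9, 10, 11, 12, 13, 3, 8]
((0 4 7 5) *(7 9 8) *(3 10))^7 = (0 4 9 8 7 5)(3 10) = [4, 1, 2, 10, 9, 0, 6, 5, 7, 8, 3]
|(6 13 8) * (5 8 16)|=5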